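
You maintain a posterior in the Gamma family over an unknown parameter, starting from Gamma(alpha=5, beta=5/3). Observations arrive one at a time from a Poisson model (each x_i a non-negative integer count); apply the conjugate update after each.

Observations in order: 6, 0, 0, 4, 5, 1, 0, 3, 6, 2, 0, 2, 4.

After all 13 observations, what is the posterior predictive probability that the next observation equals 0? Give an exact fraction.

obs 1: x=6 → posterior Gamma(11, 8/3)
obs 2: x=0 → posterior Gamma(11, 11/3)
obs 3: x=0 → posterior Gamma(11, 14/3)
obs 4: x=4 → posterior Gamma(15, 17/3)
obs 5: x=5 → posterior Gamma(20, 20/3)
obs 6: x=1 → posterior Gamma(21, 23/3)
obs 7: x=0 → posterior Gamma(21, 26/3)
obs 8: x=3 → posterior Gamma(24, 29/3)
obs 9: x=6 → posterior Gamma(30, 32/3)
obs 10: x=2 → posterior Gamma(32, 35/3)
obs 11: x=0 → posterior Gamma(32, 38/3)
obs 12: x=2 → posterior Gamma(34, 41/3)
obs 13: x=4 → posterior Gamma(38, 44/3)

282619228475749389311586801513947088493491403429257559844847616/3465122572092046296464724059395298458186535561070143621795409889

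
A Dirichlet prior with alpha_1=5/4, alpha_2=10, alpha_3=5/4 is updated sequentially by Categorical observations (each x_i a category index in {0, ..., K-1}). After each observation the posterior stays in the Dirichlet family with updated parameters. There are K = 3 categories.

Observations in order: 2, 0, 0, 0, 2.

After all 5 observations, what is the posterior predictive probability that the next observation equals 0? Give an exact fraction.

17/70

obs 1: x=2 → posterior Dirichlet(5/4, 10, 9/4)
obs 2: x=0 → posterior Dirichlet(9/4, 10, 9/4)
obs 3: x=0 → posterior Dirichlet(13/4, 10, 9/4)
obs 4: x=0 → posterior Dirichlet(17/4, 10, 9/4)
obs 5: x=2 → posterior Dirichlet(17/4, 10, 13/4)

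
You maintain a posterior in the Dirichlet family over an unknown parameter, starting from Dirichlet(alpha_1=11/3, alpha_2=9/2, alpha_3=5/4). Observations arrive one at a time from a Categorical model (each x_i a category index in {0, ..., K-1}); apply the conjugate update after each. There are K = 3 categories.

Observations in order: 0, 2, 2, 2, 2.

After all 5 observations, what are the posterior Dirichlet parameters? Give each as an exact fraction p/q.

alpha_1=14/3, alpha_2=9/2, alpha_3=21/4

obs 1: x=0 → posterior Dirichlet(14/3, 9/2, 5/4)
obs 2: x=2 → posterior Dirichlet(14/3, 9/2, 9/4)
obs 3: x=2 → posterior Dirichlet(14/3, 9/2, 13/4)
obs 4: x=2 → posterior Dirichlet(14/3, 9/2, 17/4)
obs 5: x=2 → posterior Dirichlet(14/3, 9/2, 21/4)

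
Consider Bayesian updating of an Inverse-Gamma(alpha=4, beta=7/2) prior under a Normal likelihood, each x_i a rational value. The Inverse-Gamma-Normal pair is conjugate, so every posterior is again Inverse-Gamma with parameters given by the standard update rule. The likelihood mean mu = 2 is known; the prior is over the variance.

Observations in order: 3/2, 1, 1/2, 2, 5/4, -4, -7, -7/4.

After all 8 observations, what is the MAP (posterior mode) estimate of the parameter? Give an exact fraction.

379/48

obs 1: x=3/2 → posterior Inverse-Gamma(9/2, 29/8)
obs 2: x=1 → posterior Inverse-Gamma(5, 33/8)
obs 3: x=1/2 → posterior Inverse-Gamma(11/2, 21/4)
obs 4: x=2 → posterior Inverse-Gamma(6, 21/4)
obs 5: x=5/4 → posterior Inverse-Gamma(13/2, 177/32)
obs 6: x=-4 → posterior Inverse-Gamma(7, 753/32)
obs 7: x=-7 → posterior Inverse-Gamma(15/2, 2049/32)
obs 8: x=-7/4 → posterior Inverse-Gamma(8, 1137/16)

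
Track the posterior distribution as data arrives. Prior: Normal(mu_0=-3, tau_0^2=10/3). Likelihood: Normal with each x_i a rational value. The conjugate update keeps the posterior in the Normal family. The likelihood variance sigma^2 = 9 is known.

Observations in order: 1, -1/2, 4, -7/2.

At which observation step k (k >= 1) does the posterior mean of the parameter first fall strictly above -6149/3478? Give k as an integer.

obs 1: x=1 → posterior Normal(-71/37, 90/37)
obs 2: x=-1/2 → posterior Normal(-76/47, 90/47)
obs 3: x=4 → posterior Normal(-12/19, 30/19)
obs 4: x=-7/2 → posterior Normal(-71/67, 90/67)

k = 2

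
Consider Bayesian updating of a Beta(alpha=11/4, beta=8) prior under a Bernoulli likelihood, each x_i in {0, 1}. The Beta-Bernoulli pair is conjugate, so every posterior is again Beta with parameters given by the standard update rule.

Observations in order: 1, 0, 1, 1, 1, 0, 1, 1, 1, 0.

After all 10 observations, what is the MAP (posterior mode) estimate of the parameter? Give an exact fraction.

obs 1: x=1 → posterior Beta(15/4, 8)
obs 2: x=0 → posterior Beta(15/4, 9)
obs 3: x=1 → posterior Beta(19/4, 9)
obs 4: x=1 → posterior Beta(23/4, 9)
obs 5: x=1 → posterior Beta(27/4, 9)
obs 6: x=0 → posterior Beta(27/4, 10)
obs 7: x=1 → posterior Beta(31/4, 10)
obs 8: x=1 → posterior Beta(35/4, 10)
obs 9: x=1 → posterior Beta(39/4, 10)
obs 10: x=0 → posterior Beta(39/4, 11)

7/15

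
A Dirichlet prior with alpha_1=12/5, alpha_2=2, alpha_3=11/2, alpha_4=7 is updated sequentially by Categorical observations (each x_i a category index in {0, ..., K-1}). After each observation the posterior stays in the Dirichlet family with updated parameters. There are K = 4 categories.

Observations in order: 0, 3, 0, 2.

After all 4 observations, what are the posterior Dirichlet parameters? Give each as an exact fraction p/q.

obs 1: x=0 → posterior Dirichlet(17/5, 2, 11/2, 7)
obs 2: x=3 → posterior Dirichlet(17/5, 2, 11/2, 8)
obs 3: x=0 → posterior Dirichlet(22/5, 2, 11/2, 8)
obs 4: x=2 → posterior Dirichlet(22/5, 2, 13/2, 8)

alpha_1=22/5, alpha_2=2, alpha_3=13/2, alpha_4=8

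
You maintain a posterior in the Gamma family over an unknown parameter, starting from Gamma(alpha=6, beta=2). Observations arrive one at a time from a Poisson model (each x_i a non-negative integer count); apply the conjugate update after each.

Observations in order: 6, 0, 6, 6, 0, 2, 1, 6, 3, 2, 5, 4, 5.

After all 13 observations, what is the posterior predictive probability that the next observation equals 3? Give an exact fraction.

obs 1: x=6 → posterior Gamma(12, 3)
obs 2: x=0 → posterior Gamma(12, 4)
obs 3: x=6 → posterior Gamma(18, 5)
obs 4: x=6 → posterior Gamma(24, 6)
obs 5: x=0 → posterior Gamma(24, 7)
obs 6: x=2 → posterior Gamma(26, 8)
obs 7: x=1 → posterior Gamma(27, 9)
obs 8: x=6 → posterior Gamma(33, 10)
obs 9: x=3 → posterior Gamma(36, 11)
obs 10: x=2 → posterior Gamma(38, 12)
obs 11: x=5 → posterior Gamma(43, 13)
obs 12: x=4 → posterior Gamma(47, 14)
obs 13: x=5 → posterior Gamma(52, 15)

88962545763614733488730715740278043313082889653742313385009765625/421249166674228746791672110734681729275580381602196445017243910144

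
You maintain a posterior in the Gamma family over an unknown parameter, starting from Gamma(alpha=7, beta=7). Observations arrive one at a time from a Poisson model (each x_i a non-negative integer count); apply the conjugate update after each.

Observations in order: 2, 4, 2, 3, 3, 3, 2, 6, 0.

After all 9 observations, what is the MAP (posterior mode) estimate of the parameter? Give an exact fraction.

obs 1: x=2 → posterior Gamma(9, 8)
obs 2: x=4 → posterior Gamma(13, 9)
obs 3: x=2 → posterior Gamma(15, 10)
obs 4: x=3 → posterior Gamma(18, 11)
obs 5: x=3 → posterior Gamma(21, 12)
obs 6: x=3 → posterior Gamma(24, 13)
obs 7: x=2 → posterior Gamma(26, 14)
obs 8: x=6 → posterior Gamma(32, 15)
obs 9: x=0 → posterior Gamma(32, 16)

31/16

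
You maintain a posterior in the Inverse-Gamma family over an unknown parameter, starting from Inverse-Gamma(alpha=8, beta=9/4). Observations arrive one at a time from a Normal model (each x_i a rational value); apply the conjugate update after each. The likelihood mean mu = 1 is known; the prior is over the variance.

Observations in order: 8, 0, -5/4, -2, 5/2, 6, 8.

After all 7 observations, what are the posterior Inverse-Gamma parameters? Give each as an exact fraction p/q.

obs 1: x=8 → posterior Inverse-Gamma(17/2, 107/4)
obs 2: x=0 → posterior Inverse-Gamma(9, 109/4)
obs 3: x=-5/4 → posterior Inverse-Gamma(19/2, 953/32)
obs 4: x=-2 → posterior Inverse-Gamma(10, 1097/32)
obs 5: x=5/2 → posterior Inverse-Gamma(21/2, 1133/32)
obs 6: x=6 → posterior Inverse-Gamma(11, 1533/32)
obs 7: x=8 → posterior Inverse-Gamma(23/2, 2317/32)

alpha=23/2, beta=2317/32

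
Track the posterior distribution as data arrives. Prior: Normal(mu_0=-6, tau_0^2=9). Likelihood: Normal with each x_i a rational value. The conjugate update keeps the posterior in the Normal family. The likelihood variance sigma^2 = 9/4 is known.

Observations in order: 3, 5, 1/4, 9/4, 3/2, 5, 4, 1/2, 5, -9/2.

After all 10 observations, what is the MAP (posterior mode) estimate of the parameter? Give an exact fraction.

2

obs 1: x=3 → posterior Normal(6/5, 9/5)
obs 2: x=5 → posterior Normal(26/9, 1)
obs 3: x=1/4 → posterior Normal(27/13, 9/13)
obs 4: x=9/4 → posterior Normal(36/17, 9/17)
obs 5: x=3/2 → posterior Normal(2, 3/7)
obs 6: x=5 → posterior Normal(62/25, 9/25)
obs 7: x=4 → posterior Normal(78/29, 9/29)
obs 8: x=1/2 → posterior Normal(80/33, 3/11)
obs 9: x=5 → posterior Normal(100/37, 9/37)
obs 10: x=-9/2 → posterior Normal(2, 9/41)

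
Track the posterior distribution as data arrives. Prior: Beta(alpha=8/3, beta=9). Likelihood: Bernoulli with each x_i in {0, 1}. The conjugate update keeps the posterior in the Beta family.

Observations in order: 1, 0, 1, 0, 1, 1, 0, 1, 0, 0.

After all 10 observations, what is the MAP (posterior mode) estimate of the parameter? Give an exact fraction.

20/59

obs 1: x=1 → posterior Beta(11/3, 9)
obs 2: x=0 → posterior Beta(11/3, 10)
obs 3: x=1 → posterior Beta(14/3, 10)
obs 4: x=0 → posterior Beta(14/3, 11)
obs 5: x=1 → posterior Beta(17/3, 11)
obs 6: x=1 → posterior Beta(20/3, 11)
obs 7: x=0 → posterior Beta(20/3, 12)
obs 8: x=1 → posterior Beta(23/3, 12)
obs 9: x=0 → posterior Beta(23/3, 13)
obs 10: x=0 → posterior Beta(23/3, 14)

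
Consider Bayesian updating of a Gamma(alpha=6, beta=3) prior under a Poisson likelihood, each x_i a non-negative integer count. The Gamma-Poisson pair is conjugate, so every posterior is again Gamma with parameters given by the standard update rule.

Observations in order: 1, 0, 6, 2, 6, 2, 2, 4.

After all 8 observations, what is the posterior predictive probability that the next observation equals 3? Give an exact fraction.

7130460290785854626992892988485045/34182189187166852111368841966125056

obs 1: x=1 → posterior Gamma(7, 4)
obs 2: x=0 → posterior Gamma(7, 5)
obs 3: x=6 → posterior Gamma(13, 6)
obs 4: x=2 → posterior Gamma(15, 7)
obs 5: x=6 → posterior Gamma(21, 8)
obs 6: x=2 → posterior Gamma(23, 9)
obs 7: x=2 → posterior Gamma(25, 10)
obs 8: x=4 → posterior Gamma(29, 11)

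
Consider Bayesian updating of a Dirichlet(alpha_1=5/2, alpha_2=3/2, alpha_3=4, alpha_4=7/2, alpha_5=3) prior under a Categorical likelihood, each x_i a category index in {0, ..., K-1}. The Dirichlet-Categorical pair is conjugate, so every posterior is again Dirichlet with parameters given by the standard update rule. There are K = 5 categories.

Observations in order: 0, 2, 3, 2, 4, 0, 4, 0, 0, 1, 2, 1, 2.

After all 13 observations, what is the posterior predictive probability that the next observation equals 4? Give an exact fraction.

obs 1: x=0 → posterior Dirichlet(7/2, 3/2, 4, 7/2, 3)
obs 2: x=2 → posterior Dirichlet(7/2, 3/2, 5, 7/2, 3)
obs 3: x=3 → posterior Dirichlet(7/2, 3/2, 5, 9/2, 3)
obs 4: x=2 → posterior Dirichlet(7/2, 3/2, 6, 9/2, 3)
obs 5: x=4 → posterior Dirichlet(7/2, 3/2, 6, 9/2, 4)
obs 6: x=0 → posterior Dirichlet(9/2, 3/2, 6, 9/2, 4)
obs 7: x=4 → posterior Dirichlet(9/2, 3/2, 6, 9/2, 5)
obs 8: x=0 → posterior Dirichlet(11/2, 3/2, 6, 9/2, 5)
obs 9: x=0 → posterior Dirichlet(13/2, 3/2, 6, 9/2, 5)
obs 10: x=1 → posterior Dirichlet(13/2, 5/2, 6, 9/2, 5)
obs 11: x=2 → posterior Dirichlet(13/2, 5/2, 7, 9/2, 5)
obs 12: x=1 → posterior Dirichlet(13/2, 7/2, 7, 9/2, 5)
obs 13: x=2 → posterior Dirichlet(13/2, 7/2, 8, 9/2, 5)

2/11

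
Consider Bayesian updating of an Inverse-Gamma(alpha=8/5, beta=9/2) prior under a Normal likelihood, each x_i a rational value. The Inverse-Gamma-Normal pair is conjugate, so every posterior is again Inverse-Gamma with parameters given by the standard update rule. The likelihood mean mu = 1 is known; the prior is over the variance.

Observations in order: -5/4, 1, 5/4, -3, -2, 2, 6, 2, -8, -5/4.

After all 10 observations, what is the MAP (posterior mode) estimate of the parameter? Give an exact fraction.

obs 1: x=-5/4 → posterior Inverse-Gamma(21/10, 225/32)
obs 2: x=1 → posterior Inverse-Gamma(13/5, 225/32)
obs 3: x=5/4 → posterior Inverse-Gamma(31/10, 113/16)
obs 4: x=-3 → posterior Inverse-Gamma(18/5, 241/16)
obs 5: x=-2 → posterior Inverse-Gamma(41/10, 313/16)
obs 6: x=2 → posterior Inverse-Gamma(23/5, 321/16)
obs 7: x=6 → posterior Inverse-Gamma(51/10, 521/16)
obs 8: x=2 → posterior Inverse-Gamma(28/5, 529/16)
obs 9: x=-8 → posterior Inverse-Gamma(61/10, 1177/16)
obs 10: x=-5/4 → posterior Inverse-Gamma(33/5, 2435/32)

12175/1216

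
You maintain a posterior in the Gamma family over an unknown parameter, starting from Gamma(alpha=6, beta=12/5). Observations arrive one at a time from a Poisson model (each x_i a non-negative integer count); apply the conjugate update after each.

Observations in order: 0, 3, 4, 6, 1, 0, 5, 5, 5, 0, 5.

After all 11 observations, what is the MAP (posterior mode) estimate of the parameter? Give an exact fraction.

obs 1: x=0 → posterior Gamma(6, 17/5)
obs 2: x=3 → posterior Gamma(9, 22/5)
obs 3: x=4 → posterior Gamma(13, 27/5)
obs 4: x=6 → posterior Gamma(19, 32/5)
obs 5: x=1 → posterior Gamma(20, 37/5)
obs 6: x=0 → posterior Gamma(20, 42/5)
obs 7: x=5 → posterior Gamma(25, 47/5)
obs 8: x=5 → posterior Gamma(30, 52/5)
obs 9: x=5 → posterior Gamma(35, 57/5)
obs 10: x=0 → posterior Gamma(35, 62/5)
obs 11: x=5 → posterior Gamma(40, 67/5)

195/67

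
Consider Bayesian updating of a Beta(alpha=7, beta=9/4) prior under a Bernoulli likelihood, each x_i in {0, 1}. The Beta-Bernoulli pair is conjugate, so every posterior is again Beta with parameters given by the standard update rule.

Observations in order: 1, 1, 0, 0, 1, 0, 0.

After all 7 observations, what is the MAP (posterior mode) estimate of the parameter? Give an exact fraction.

obs 1: x=1 → posterior Beta(8, 9/4)
obs 2: x=1 → posterior Beta(9, 9/4)
obs 3: x=0 → posterior Beta(9, 13/4)
obs 4: x=0 → posterior Beta(9, 17/4)
obs 5: x=1 → posterior Beta(10, 17/4)
obs 6: x=0 → posterior Beta(10, 21/4)
obs 7: x=0 → posterior Beta(10, 25/4)

12/19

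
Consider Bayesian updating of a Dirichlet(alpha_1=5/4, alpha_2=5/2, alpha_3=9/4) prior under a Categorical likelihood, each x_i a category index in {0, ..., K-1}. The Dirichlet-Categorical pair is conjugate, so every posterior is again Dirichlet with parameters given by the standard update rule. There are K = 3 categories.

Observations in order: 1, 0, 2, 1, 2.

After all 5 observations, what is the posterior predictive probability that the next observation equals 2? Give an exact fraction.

obs 1: x=1 → posterior Dirichlet(5/4, 7/2, 9/4)
obs 2: x=0 → posterior Dirichlet(9/4, 7/2, 9/4)
obs 3: x=2 → posterior Dirichlet(9/4, 7/2, 13/4)
obs 4: x=1 → posterior Dirichlet(9/4, 9/2, 13/4)
obs 5: x=2 → posterior Dirichlet(9/4, 9/2, 17/4)

17/44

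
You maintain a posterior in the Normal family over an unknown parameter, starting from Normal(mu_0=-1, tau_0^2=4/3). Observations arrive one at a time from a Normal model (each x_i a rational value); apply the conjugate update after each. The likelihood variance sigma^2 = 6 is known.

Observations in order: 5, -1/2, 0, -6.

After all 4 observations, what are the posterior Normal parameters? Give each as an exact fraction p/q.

obs 1: x=5 → posterior Normal(1/11, 12/11)
obs 2: x=-1/2 → posterior Normal(0, 12/13)
obs 3: x=0 → posterior Normal(0, 4/5)
obs 4: x=-6 → posterior Normal(-12/17, 12/17)

mu_0=-12/17, tau_0^2=12/17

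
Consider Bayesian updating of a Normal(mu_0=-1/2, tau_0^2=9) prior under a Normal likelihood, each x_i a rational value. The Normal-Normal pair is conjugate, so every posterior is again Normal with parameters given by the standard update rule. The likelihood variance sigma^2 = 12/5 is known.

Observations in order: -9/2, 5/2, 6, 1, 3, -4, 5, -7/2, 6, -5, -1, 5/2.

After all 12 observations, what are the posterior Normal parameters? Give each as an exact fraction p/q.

mu_0=59/92, tau_0^2=9/46

obs 1: x=-9/2 → posterior Normal(-139/38, 36/19)
obs 2: x=5/2 → posterior Normal(-16/17, 18/17)
obs 3: x=6 → posterior Normal(58/49, 36/49)
obs 4: x=1 → posterior Normal(73/64, 9/16)
obs 5: x=3 → posterior Normal(118/79, 36/79)
obs 6: x=-4 → posterior Normal(29/47, 18/47)
obs 7: x=5 → posterior Normal(133/109, 36/109)
obs 8: x=-7/2 → posterior Normal(161/248, 9/31)
obs 9: x=6 → posterior Normal(341/278, 36/139)
obs 10: x=-5 → posterior Normal(191/308, 18/77)
obs 11: x=-1 → posterior Normal(161/338, 36/169)
obs 12: x=5/2 → posterior Normal(59/92, 9/46)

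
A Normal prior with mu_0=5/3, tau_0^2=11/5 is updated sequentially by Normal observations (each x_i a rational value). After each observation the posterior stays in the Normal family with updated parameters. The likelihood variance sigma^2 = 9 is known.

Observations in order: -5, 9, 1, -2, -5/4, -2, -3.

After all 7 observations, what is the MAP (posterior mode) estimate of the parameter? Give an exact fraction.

obs 1: x=-5 → posterior Normal(5/14, 99/56)
obs 2: x=9 → posterior Normal(119/67, 99/67)
obs 3: x=1 → posterior Normal(5/3, 33/26)
obs 4: x=-2 → posterior Normal(108/89, 99/89)
obs 5: x=-5/4 → posterior Normal(377/400, 99/100)
obs 6: x=-2 → posterior Normal(289/444, 33/37)
obs 7: x=-3 → posterior Normal(157/488, 99/122)

157/488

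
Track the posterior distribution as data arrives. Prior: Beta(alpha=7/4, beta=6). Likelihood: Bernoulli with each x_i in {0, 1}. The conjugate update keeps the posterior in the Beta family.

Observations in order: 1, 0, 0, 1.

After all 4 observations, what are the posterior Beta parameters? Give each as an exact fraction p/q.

obs 1: x=1 → posterior Beta(11/4, 6)
obs 2: x=0 → posterior Beta(11/4, 7)
obs 3: x=0 → posterior Beta(11/4, 8)
obs 4: x=1 → posterior Beta(15/4, 8)

alpha=15/4, beta=8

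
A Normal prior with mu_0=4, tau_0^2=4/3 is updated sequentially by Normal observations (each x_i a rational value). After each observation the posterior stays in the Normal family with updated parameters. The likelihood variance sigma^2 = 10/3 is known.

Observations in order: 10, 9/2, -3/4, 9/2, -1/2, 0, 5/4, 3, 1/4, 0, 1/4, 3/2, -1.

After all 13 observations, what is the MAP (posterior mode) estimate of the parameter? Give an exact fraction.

66/31

obs 1: x=10 → posterior Normal(40/7, 20/21)
obs 2: x=9/2 → posterior Normal(49/9, 20/27)
obs 3: x=-3/4 → posterior Normal(95/22, 20/33)
obs 4: x=9/2 → posterior Normal(113/26, 20/39)
obs 5: x=-1/2 → posterior Normal(37/10, 4/9)
obs 6: x=0 → posterior Normal(111/34, 20/51)
obs 7: x=5/4 → posterior Normal(58/19, 20/57)
obs 8: x=3 → posterior Normal(64/21, 20/63)
obs 9: x=1/4 → posterior Normal(129/46, 20/69)
obs 10: x=0 → posterior Normal(129/50, 4/15)
obs 11: x=1/4 → posterior Normal(65/27, 20/81)
obs 12: x=3/2 → posterior Normal(68/29, 20/87)
obs 13: x=-1 → posterior Normal(66/31, 20/93)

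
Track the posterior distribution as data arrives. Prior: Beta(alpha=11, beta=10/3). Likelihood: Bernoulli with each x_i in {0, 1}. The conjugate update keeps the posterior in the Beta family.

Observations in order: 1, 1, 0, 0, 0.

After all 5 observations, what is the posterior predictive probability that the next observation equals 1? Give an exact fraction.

obs 1: x=1 → posterior Beta(12, 10/3)
obs 2: x=1 → posterior Beta(13, 10/3)
obs 3: x=0 → posterior Beta(13, 13/3)
obs 4: x=0 → posterior Beta(13, 16/3)
obs 5: x=0 → posterior Beta(13, 19/3)

39/58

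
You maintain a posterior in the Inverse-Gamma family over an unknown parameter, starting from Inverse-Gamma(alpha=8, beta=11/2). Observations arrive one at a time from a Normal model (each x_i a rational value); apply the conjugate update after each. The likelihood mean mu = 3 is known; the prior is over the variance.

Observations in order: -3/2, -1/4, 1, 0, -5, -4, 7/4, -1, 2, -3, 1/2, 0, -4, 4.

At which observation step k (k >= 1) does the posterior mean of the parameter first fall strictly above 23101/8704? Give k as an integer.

obs 1: x=-3/2 → posterior Inverse-Gamma(17/2, 125/8)
obs 2: x=-1/4 → posterior Inverse-Gamma(9, 669/32)
obs 3: x=1 → posterior Inverse-Gamma(19/2, 733/32)
obs 4: x=0 → posterior Inverse-Gamma(10, 877/32)
obs 5: x=-5 → posterior Inverse-Gamma(21/2, 1901/32)
obs 6: x=-4 → posterior Inverse-Gamma(11, 2685/32)
obs 7: x=7/4 → posterior Inverse-Gamma(23/2, 1355/16)
obs 8: x=-1 → posterior Inverse-Gamma(12, 1483/16)
obs 9: x=2 → posterior Inverse-Gamma(25/2, 1491/16)
obs 10: x=-3 → posterior Inverse-Gamma(13, 1779/16)
obs 11: x=1/2 → posterior Inverse-Gamma(27/2, 1829/16)
obs 12: x=0 → posterior Inverse-Gamma(14, 1901/16)
obs 13: x=-4 → posterior Inverse-Gamma(29/2, 2293/16)
obs 14: x=4 → posterior Inverse-Gamma(15, 2301/16)

k = 3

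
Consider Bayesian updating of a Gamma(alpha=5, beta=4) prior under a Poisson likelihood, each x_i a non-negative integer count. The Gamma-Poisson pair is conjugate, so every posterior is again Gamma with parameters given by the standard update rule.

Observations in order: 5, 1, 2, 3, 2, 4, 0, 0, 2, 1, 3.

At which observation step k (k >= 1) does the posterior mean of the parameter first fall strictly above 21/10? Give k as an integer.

k = 6

obs 1: x=5 → posterior Gamma(10, 5)
obs 2: x=1 → posterior Gamma(11, 6)
obs 3: x=2 → posterior Gamma(13, 7)
obs 4: x=3 → posterior Gamma(16, 8)
obs 5: x=2 → posterior Gamma(18, 9)
obs 6: x=4 → posterior Gamma(22, 10)
obs 7: x=0 → posterior Gamma(22, 11)
obs 8: x=0 → posterior Gamma(22, 12)
obs 9: x=2 → posterior Gamma(24, 13)
obs 10: x=1 → posterior Gamma(25, 14)
obs 11: x=3 → posterior Gamma(28, 15)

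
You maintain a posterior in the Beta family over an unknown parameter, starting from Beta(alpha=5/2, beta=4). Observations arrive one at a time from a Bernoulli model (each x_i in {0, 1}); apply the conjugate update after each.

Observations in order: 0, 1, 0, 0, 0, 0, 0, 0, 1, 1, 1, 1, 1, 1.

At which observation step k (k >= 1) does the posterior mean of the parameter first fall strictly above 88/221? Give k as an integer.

obs 1: x=0 → posterior Beta(5/2, 5)
obs 2: x=1 → posterior Beta(7/2, 5)
obs 3: x=0 → posterior Beta(7/2, 6)
obs 4: x=0 → posterior Beta(7/2, 7)
obs 5: x=0 → posterior Beta(7/2, 8)
obs 6: x=0 → posterior Beta(7/2, 9)
obs 7: x=0 → posterior Beta(7/2, 10)
obs 8: x=0 → posterior Beta(7/2, 11)
obs 9: x=1 → posterior Beta(9/2, 11)
obs 10: x=1 → posterior Beta(11/2, 11)
obs 11: x=1 → posterior Beta(13/2, 11)
obs 12: x=1 → posterior Beta(15/2, 11)
obs 13: x=1 → posterior Beta(17/2, 11)
obs 14: x=1 → posterior Beta(19/2, 11)

k = 2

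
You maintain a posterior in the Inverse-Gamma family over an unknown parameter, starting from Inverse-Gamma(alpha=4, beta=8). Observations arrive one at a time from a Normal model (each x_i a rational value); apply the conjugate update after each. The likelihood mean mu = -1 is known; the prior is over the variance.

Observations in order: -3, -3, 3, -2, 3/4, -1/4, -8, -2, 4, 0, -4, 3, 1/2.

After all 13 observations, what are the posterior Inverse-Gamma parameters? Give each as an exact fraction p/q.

obs 1: x=-3 → posterior Inverse-Gamma(9/2, 10)
obs 2: x=-3 → posterior Inverse-Gamma(5, 12)
obs 3: x=3 → posterior Inverse-Gamma(11/2, 20)
obs 4: x=-2 → posterior Inverse-Gamma(6, 41/2)
obs 5: x=3/4 → posterior Inverse-Gamma(13/2, 705/32)
obs 6: x=-1/4 → posterior Inverse-Gamma(7, 357/16)
obs 7: x=-8 → posterior Inverse-Gamma(15/2, 749/16)
obs 8: x=-2 → posterior Inverse-Gamma(8, 757/16)
obs 9: x=4 → posterior Inverse-Gamma(17/2, 957/16)
obs 10: x=0 → posterior Inverse-Gamma(9, 965/16)
obs 11: x=-4 → posterior Inverse-Gamma(19/2, 1037/16)
obs 12: x=3 → posterior Inverse-Gamma(10, 1165/16)
obs 13: x=1/2 → posterior Inverse-Gamma(21/2, 1183/16)

alpha=21/2, beta=1183/16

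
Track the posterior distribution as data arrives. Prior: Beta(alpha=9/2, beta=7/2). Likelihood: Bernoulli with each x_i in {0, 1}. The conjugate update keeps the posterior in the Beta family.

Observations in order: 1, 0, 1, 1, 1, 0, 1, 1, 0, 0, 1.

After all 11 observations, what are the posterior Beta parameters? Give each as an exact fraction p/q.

alpha=23/2, beta=15/2

obs 1: x=1 → posterior Beta(11/2, 7/2)
obs 2: x=0 → posterior Beta(11/2, 9/2)
obs 3: x=1 → posterior Beta(13/2, 9/2)
obs 4: x=1 → posterior Beta(15/2, 9/2)
obs 5: x=1 → posterior Beta(17/2, 9/2)
obs 6: x=0 → posterior Beta(17/2, 11/2)
obs 7: x=1 → posterior Beta(19/2, 11/2)
obs 8: x=1 → posterior Beta(21/2, 11/2)
obs 9: x=0 → posterior Beta(21/2, 13/2)
obs 10: x=0 → posterior Beta(21/2, 15/2)
obs 11: x=1 → posterior Beta(23/2, 15/2)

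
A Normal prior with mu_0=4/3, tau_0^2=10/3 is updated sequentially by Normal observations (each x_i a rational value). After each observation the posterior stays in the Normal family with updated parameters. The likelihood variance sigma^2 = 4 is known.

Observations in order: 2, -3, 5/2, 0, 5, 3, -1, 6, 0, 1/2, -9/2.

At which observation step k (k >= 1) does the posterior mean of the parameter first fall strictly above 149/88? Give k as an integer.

obs 1: x=2 → posterior Normal(18/11, 20/11)
obs 2: x=-3 → posterior Normal(3/16, 5/4)
obs 3: x=5/2 → posterior Normal(31/42, 20/21)
obs 4: x=0 → posterior Normal(31/52, 10/13)
obs 5: x=5 → posterior Normal(81/62, 20/31)
obs 6: x=3 → posterior Normal(37/24, 5/9)
obs 7: x=-1 → posterior Normal(101/82, 20/41)
obs 8: x=6 → posterior Normal(7/4, 10/23)
obs 9: x=0 → posterior Normal(161/102, 20/51)
obs 10: x=1/2 → posterior Normal(83/56, 5/14)
obs 11: x=-9/2 → posterior Normal(121/122, 20/61)

k = 8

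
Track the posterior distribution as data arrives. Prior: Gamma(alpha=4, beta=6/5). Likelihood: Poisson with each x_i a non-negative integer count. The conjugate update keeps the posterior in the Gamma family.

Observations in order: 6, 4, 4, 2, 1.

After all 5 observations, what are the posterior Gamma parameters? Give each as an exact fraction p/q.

alpha=21, beta=31/5

obs 1: x=6 → posterior Gamma(10, 11/5)
obs 2: x=4 → posterior Gamma(14, 16/5)
obs 3: x=4 → posterior Gamma(18, 21/5)
obs 4: x=2 → posterior Gamma(20, 26/5)
obs 5: x=1 → posterior Gamma(21, 31/5)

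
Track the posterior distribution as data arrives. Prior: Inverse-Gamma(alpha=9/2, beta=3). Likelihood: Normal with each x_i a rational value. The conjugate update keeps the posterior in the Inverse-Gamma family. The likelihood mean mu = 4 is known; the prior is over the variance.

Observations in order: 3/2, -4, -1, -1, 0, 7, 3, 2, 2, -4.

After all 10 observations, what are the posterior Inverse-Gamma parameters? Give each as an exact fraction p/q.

alpha=19/2, beta=897/8

obs 1: x=3/2 → posterior Inverse-Gamma(5, 49/8)
obs 2: x=-4 → posterior Inverse-Gamma(11/2, 305/8)
obs 3: x=-1 → posterior Inverse-Gamma(6, 405/8)
obs 4: x=-1 → posterior Inverse-Gamma(13/2, 505/8)
obs 5: x=0 → posterior Inverse-Gamma(7, 569/8)
obs 6: x=7 → posterior Inverse-Gamma(15/2, 605/8)
obs 7: x=3 → posterior Inverse-Gamma(8, 609/8)
obs 8: x=2 → posterior Inverse-Gamma(17/2, 625/8)
obs 9: x=2 → posterior Inverse-Gamma(9, 641/8)
obs 10: x=-4 → posterior Inverse-Gamma(19/2, 897/8)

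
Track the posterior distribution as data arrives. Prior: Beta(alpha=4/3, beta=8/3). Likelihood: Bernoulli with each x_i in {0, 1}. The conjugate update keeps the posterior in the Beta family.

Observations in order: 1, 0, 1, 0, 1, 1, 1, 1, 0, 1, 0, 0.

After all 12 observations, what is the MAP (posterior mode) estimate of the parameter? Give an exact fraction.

11/21

obs 1: x=1 → posterior Beta(7/3, 8/3)
obs 2: x=0 → posterior Beta(7/3, 11/3)
obs 3: x=1 → posterior Beta(10/3, 11/3)
obs 4: x=0 → posterior Beta(10/3, 14/3)
obs 5: x=1 → posterior Beta(13/3, 14/3)
obs 6: x=1 → posterior Beta(16/3, 14/3)
obs 7: x=1 → posterior Beta(19/3, 14/3)
obs 8: x=1 → posterior Beta(22/3, 14/3)
obs 9: x=0 → posterior Beta(22/3, 17/3)
obs 10: x=1 → posterior Beta(25/3, 17/3)
obs 11: x=0 → posterior Beta(25/3, 20/3)
obs 12: x=0 → posterior Beta(25/3, 23/3)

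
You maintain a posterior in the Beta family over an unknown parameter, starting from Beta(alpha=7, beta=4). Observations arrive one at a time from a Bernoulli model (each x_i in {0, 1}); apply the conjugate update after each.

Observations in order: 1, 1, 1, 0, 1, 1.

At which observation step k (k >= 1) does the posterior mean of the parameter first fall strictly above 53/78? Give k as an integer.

k = 2

obs 1: x=1 → posterior Beta(8, 4)
obs 2: x=1 → posterior Beta(9, 4)
obs 3: x=1 → posterior Beta(10, 4)
obs 4: x=0 → posterior Beta(10, 5)
obs 5: x=1 → posterior Beta(11, 5)
obs 6: x=1 → posterior Beta(12, 5)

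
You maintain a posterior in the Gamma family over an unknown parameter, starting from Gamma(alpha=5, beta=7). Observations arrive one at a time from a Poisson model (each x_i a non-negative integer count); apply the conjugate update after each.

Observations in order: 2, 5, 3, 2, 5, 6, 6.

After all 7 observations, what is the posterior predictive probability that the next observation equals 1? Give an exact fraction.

obs 1: x=2 → posterior Gamma(7, 8)
obs 2: x=5 → posterior Gamma(12, 9)
obs 3: x=3 → posterior Gamma(15, 10)
obs 4: x=2 → posterior Gamma(17, 11)
obs 5: x=5 → posterior Gamma(22, 12)
obs 6: x=6 → posterior Gamma(28, 13)
obs 7: x=6 → posterior Gamma(34, 14)

31610555662522071402795754149800096825344/145610960604971353313885629177093505859375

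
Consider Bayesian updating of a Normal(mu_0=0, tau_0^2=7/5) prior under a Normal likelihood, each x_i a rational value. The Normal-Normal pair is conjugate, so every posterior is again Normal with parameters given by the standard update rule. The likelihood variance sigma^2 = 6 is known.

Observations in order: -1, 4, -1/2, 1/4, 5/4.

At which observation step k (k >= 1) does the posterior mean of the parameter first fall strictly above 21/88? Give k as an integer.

k = 2

obs 1: x=-1 → posterior Normal(-7/37, 42/37)
obs 2: x=4 → posterior Normal(21/44, 21/22)
obs 3: x=-1/2 → posterior Normal(35/102, 14/17)
obs 4: x=1/4 → posterior Normal(77/232, 21/29)
obs 5: x=5/4 → posterior Normal(28/65, 42/65)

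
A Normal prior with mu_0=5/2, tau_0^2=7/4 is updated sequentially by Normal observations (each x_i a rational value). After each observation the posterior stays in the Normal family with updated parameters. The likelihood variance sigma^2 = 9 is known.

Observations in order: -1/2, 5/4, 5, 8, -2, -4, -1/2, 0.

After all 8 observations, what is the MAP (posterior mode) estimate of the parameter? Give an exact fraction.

obs 1: x=-1/2 → posterior Normal(173/86, 63/43)
obs 2: x=5/4 → posterior Normal(381/200, 63/50)
obs 3: x=5 → posterior Normal(521/228, 21/19)
obs 4: x=8 → posterior Normal(745/256, 63/64)
obs 5: x=-2 → posterior Normal(689/284, 63/71)
obs 6: x=-4 → posterior Normal(577/312, 21/26)
obs 7: x=-1/2 → posterior Normal(563/340, 63/85)
obs 8: x=0 → posterior Normal(563/368, 63/92)

563/368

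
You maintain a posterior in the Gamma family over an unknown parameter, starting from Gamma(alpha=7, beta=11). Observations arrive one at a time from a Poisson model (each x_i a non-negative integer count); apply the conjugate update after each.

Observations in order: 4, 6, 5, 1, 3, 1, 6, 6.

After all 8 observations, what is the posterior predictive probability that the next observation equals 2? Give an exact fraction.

2900380951422177679730441291636044189816224899198781/10995116277760000000000000000000000000000000000000000

obs 1: x=4 → posterior Gamma(11, 12)
obs 2: x=6 → posterior Gamma(17, 13)
obs 3: x=5 → posterior Gamma(22, 14)
obs 4: x=1 → posterior Gamma(23, 15)
obs 5: x=3 → posterior Gamma(26, 16)
obs 6: x=1 → posterior Gamma(27, 17)
obs 7: x=6 → posterior Gamma(33, 18)
obs 8: x=6 → posterior Gamma(39, 19)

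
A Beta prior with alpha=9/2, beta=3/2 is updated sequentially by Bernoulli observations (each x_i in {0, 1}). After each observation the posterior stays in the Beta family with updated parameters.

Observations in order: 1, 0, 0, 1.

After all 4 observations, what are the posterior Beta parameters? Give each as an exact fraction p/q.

alpha=13/2, beta=7/2

obs 1: x=1 → posterior Beta(11/2, 3/2)
obs 2: x=0 → posterior Beta(11/2, 5/2)
obs 3: x=0 → posterior Beta(11/2, 7/2)
obs 4: x=1 → posterior Beta(13/2, 7/2)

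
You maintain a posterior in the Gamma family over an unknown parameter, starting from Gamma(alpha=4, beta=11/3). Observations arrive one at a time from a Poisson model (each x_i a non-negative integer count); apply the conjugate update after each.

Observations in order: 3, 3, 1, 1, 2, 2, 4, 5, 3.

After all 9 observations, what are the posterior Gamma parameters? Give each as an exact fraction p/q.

obs 1: x=3 → posterior Gamma(7, 14/3)
obs 2: x=3 → posterior Gamma(10, 17/3)
obs 3: x=1 → posterior Gamma(11, 20/3)
obs 4: x=1 → posterior Gamma(12, 23/3)
obs 5: x=2 → posterior Gamma(14, 26/3)
obs 6: x=2 → posterior Gamma(16, 29/3)
obs 7: x=4 → posterior Gamma(20, 32/3)
obs 8: x=5 → posterior Gamma(25, 35/3)
obs 9: x=3 → posterior Gamma(28, 38/3)

alpha=28, beta=38/3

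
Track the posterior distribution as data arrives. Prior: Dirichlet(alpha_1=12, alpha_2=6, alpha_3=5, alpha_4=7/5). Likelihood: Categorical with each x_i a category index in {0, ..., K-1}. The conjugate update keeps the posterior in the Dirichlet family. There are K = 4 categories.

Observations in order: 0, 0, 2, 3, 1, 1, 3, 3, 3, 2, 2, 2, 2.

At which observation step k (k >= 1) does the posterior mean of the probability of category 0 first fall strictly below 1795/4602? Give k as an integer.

k = 12

obs 1: x=0 → posterior Dirichlet(13, 6, 5, 7/5)
obs 2: x=0 → posterior Dirichlet(14, 6, 5, 7/5)
obs 3: x=2 → posterior Dirichlet(14, 6, 6, 7/5)
obs 4: x=3 → posterior Dirichlet(14, 6, 6, 12/5)
obs 5: x=1 → posterior Dirichlet(14, 7, 6, 12/5)
obs 6: x=1 → posterior Dirichlet(14, 8, 6, 12/5)
obs 7: x=3 → posterior Dirichlet(14, 8, 6, 17/5)
obs 8: x=3 → posterior Dirichlet(14, 8, 6, 22/5)
obs 9: x=3 → posterior Dirichlet(14, 8, 6, 27/5)
obs 10: x=2 → posterior Dirichlet(14, 8, 7, 27/5)
obs 11: x=2 → posterior Dirichlet(14, 8, 8, 27/5)
obs 12: x=2 → posterior Dirichlet(14, 8, 9, 27/5)
obs 13: x=2 → posterior Dirichlet(14, 8, 10, 27/5)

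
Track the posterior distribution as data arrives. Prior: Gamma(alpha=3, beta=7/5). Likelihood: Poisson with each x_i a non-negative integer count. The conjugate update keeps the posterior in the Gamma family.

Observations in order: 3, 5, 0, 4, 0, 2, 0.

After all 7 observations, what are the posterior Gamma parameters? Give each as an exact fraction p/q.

obs 1: x=3 → posterior Gamma(6, 12/5)
obs 2: x=5 → posterior Gamma(11, 17/5)
obs 3: x=0 → posterior Gamma(11, 22/5)
obs 4: x=4 → posterior Gamma(15, 27/5)
obs 5: x=0 → posterior Gamma(15, 32/5)
obs 6: x=2 → posterior Gamma(17, 37/5)
obs 7: x=0 → posterior Gamma(17, 42/5)

alpha=17, beta=42/5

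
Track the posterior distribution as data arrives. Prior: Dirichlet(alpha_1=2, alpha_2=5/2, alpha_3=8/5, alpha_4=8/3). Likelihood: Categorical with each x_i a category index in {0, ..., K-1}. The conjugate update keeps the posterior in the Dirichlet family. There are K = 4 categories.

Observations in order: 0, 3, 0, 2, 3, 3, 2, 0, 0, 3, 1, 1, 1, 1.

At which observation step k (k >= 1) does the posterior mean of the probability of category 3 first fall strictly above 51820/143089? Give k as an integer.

obs 1: x=0 → posterior Dirichlet(3, 5/2, 8/5, 8/3)
obs 2: x=3 → posterior Dirichlet(3, 5/2, 8/5, 11/3)
obs 3: x=0 → posterior Dirichlet(4, 5/2, 8/5, 11/3)
obs 4: x=2 → posterior Dirichlet(4, 5/2, 13/5, 11/3)
obs 5: x=3 → posterior Dirichlet(4, 5/2, 13/5, 14/3)
obs 6: x=3 → posterior Dirichlet(4, 5/2, 13/5, 17/3)
obs 7: x=2 → posterior Dirichlet(4, 5/2, 18/5, 17/3)
obs 8: x=0 → posterior Dirichlet(5, 5/2, 18/5, 17/3)
obs 9: x=0 → posterior Dirichlet(6, 5/2, 18/5, 17/3)
obs 10: x=3 → posterior Dirichlet(6, 5/2, 18/5, 20/3)
obs 11: x=1 → posterior Dirichlet(6, 7/2, 18/5, 20/3)
obs 12: x=1 → posterior Dirichlet(6, 9/2, 18/5, 20/3)
obs 13: x=1 → posterior Dirichlet(6, 11/2, 18/5, 20/3)
obs 14: x=1 → posterior Dirichlet(6, 13/2, 18/5, 20/3)

k = 6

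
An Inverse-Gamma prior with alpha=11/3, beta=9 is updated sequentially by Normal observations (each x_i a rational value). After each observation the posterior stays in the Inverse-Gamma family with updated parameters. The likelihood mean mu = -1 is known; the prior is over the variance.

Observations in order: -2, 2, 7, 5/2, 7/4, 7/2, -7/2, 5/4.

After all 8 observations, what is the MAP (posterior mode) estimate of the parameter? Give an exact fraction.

obs 1: x=-2 → posterior Inverse-Gamma(25/6, 19/2)
obs 2: x=2 → posterior Inverse-Gamma(14/3, 14)
obs 3: x=7 → posterior Inverse-Gamma(31/6, 46)
obs 4: x=5/2 → posterior Inverse-Gamma(17/3, 417/8)
obs 5: x=7/4 → posterior Inverse-Gamma(37/6, 1789/32)
obs 6: x=7/2 → posterior Inverse-Gamma(20/3, 2113/32)
obs 7: x=-7/2 → posterior Inverse-Gamma(43/6, 2213/32)
obs 8: x=5/4 → posterior Inverse-Gamma(23/3, 1147/16)

3441/416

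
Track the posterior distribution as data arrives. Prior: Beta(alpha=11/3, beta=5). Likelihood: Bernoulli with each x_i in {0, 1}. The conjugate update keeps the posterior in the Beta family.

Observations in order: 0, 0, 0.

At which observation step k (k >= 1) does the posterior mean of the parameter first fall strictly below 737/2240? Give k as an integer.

obs 1: x=0 → posterior Beta(11/3, 6)
obs 2: x=0 → posterior Beta(11/3, 7)
obs 3: x=0 → posterior Beta(11/3, 8)

k = 3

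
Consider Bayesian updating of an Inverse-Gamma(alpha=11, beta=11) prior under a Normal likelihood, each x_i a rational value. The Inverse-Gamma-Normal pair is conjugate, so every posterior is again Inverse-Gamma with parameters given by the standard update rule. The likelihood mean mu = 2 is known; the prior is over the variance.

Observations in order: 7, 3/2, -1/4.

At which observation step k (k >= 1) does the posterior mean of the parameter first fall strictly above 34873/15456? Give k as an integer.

k = 3

obs 1: x=7 → posterior Inverse-Gamma(23/2, 47/2)
obs 2: x=3/2 → posterior Inverse-Gamma(12, 189/8)
obs 3: x=-1/4 → posterior Inverse-Gamma(25/2, 837/32)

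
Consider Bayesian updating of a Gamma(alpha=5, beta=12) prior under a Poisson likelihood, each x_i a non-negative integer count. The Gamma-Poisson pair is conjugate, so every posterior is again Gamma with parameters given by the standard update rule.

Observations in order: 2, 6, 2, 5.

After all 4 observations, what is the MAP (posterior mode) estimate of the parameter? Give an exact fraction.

19/16

obs 1: x=2 → posterior Gamma(7, 13)
obs 2: x=6 → posterior Gamma(13, 14)
obs 3: x=2 → posterior Gamma(15, 15)
obs 4: x=5 → posterior Gamma(20, 16)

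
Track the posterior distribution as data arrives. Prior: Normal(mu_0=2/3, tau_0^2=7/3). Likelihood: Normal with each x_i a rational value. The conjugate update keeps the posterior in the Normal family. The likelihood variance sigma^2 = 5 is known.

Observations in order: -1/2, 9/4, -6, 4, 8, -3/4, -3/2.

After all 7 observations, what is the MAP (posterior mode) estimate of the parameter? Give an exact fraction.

97/128

obs 1: x=-1/2 → posterior Normal(13/44, 35/22)
obs 2: x=9/4 → posterior Normal(89/116, 35/29)
obs 3: x=-6 → posterior Normal(-79/144, 35/36)
obs 4: x=4 → posterior Normal(33/172, 35/43)
obs 5: x=8 → posterior Normal(257/200, 7/10)
obs 6: x=-3/4 → posterior Normal(59/57, 35/57)
obs 7: x=-3/2 → posterior Normal(97/128, 35/64)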